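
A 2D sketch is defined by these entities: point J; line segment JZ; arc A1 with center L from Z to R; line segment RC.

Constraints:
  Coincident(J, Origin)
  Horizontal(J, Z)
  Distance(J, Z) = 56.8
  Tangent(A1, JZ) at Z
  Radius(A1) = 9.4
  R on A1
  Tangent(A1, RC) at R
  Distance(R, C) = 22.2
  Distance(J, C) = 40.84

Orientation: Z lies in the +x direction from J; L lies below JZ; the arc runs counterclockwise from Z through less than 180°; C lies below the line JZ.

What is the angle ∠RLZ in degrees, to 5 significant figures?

50.175°

Checks: J = (0.00, 0.00) ✓; |LZ| = 9.400 ✓; |LR| = 9.400 ✓; ∠(LR, RC) = 90.00° ✓; |RC| = 22.20 ✓; |JC| = 40.84 ✓.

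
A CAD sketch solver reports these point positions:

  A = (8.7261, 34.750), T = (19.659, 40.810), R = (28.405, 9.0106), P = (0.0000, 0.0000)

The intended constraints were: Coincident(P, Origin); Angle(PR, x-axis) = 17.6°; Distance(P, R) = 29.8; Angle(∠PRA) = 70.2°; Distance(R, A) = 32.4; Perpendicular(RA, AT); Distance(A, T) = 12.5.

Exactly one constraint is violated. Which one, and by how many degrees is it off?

Perpendicular(RA, AT) — off by 8.40°.

P = (0.00, 0.00) ✓; PR at 17.60° ✓; |PR| = 29.80 ✓; ∠PRA = 70.20° ✓; |RA| = 32.40 ✓; ∠(RA, AT) = 98.40° ✗; |AT| = 12.50 ✓.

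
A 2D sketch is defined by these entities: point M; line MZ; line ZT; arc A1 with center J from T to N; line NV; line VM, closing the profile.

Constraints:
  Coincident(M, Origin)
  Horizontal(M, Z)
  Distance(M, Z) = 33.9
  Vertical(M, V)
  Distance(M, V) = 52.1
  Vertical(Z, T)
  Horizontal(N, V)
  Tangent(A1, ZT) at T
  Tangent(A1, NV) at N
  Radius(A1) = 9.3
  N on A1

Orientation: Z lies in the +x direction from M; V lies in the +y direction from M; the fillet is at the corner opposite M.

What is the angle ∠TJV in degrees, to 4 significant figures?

159.3°

The virtual corner opposite M is at (33.90, 52.10). Tangency of A1 to ZT means the radius JT is perpendicular to ZT and tangency of A1 to NV means the radius JN is perpendicular to NV, with radius 9.3, so the center J sits 9.3 in from both sides at J = (24.60, 42.80). That places the tangent points at T = (33.90, 42.80) on ZT and N = (24.60, 52.10) on NV. Then cos ∠TJV = JT·JV / (|JT||JV|), giving 159.3°.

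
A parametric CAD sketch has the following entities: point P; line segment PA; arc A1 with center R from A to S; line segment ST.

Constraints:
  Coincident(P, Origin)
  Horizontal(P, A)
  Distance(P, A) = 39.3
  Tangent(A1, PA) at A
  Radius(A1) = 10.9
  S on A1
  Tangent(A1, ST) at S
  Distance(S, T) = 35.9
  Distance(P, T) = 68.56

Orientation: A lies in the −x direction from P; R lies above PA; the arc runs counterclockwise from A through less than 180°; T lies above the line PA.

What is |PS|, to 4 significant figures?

34.63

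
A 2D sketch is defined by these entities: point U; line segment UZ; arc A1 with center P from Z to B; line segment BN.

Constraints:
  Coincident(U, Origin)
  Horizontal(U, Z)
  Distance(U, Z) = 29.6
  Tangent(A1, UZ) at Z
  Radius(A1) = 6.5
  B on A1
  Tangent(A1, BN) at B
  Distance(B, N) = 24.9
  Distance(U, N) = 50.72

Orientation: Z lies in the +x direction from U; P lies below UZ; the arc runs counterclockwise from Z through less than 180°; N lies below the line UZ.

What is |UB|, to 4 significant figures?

27.01

Checks: |PB| = 6.500 ✓; ∠(PB, BN) = 90.00° ✓; |BN| = 24.90 ✓; |UN| = 50.72 ✓.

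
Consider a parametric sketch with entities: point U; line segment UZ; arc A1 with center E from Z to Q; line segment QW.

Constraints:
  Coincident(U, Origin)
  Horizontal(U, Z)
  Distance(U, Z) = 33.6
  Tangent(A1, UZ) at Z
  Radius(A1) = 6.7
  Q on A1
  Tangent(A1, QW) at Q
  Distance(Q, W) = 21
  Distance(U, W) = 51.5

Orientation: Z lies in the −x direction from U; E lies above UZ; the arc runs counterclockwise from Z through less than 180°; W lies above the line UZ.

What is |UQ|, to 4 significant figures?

31.32

Checks: |EQ| = 6.700 ✓; ∠(EQ, QW) = 90.00° ✓; |QW| = 21.00 ✓; |UW| = 51.50 ✓.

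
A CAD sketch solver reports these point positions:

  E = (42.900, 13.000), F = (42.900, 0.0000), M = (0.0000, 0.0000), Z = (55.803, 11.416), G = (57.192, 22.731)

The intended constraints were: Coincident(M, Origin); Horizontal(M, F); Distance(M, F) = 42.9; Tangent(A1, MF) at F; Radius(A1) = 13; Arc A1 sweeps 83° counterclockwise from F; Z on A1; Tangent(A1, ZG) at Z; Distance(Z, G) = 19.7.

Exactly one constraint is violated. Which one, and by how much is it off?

Distance(Z, G) = 19.7 — off by 8.30.

M = (0.00, 0.00) ✓; M.y = 0.00, F.y = 0.00 ✓; |MF| = 42.90 ✓; ∠(EF, FM) = 90.00° ✓; |EF| = 13.00 ✓; bearing(E→Z) − bearing(E→F) = 83.00° ✓; |EZ| = 13.00 ✓; ∠(EZ, ZG) = 90.00° ✓; |ZG| = 11.40 ✗.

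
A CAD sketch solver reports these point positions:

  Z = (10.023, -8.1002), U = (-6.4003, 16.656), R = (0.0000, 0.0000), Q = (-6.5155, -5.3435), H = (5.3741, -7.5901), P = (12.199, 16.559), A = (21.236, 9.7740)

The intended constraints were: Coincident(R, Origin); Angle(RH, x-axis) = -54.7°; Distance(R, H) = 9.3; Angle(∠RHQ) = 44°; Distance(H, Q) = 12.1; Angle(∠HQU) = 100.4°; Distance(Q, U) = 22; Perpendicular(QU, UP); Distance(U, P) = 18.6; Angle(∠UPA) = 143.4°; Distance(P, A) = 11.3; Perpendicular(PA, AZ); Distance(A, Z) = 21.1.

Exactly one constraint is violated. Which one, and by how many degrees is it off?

Perpendicular(PA, AZ) — off by 4.80°.

R = (0.00, 0.00) ✓; RH at -54.70° ✓; |RH| = 9.300 ✓; ∠RHQ = 44.00° ✓; |HQ| = 12.10 ✓; ∠HQU = 100.4° ✓; |QU| = 22.00 ✓; ∠(QU, UP) = 90.00° ✓; |UP| = 18.60 ✓; ∠UPA = 143.4° ✓; |PA| = 11.30 ✓; ∠(PA, AZ) = 85.20° ✗; |AZ| = 21.10 ✓.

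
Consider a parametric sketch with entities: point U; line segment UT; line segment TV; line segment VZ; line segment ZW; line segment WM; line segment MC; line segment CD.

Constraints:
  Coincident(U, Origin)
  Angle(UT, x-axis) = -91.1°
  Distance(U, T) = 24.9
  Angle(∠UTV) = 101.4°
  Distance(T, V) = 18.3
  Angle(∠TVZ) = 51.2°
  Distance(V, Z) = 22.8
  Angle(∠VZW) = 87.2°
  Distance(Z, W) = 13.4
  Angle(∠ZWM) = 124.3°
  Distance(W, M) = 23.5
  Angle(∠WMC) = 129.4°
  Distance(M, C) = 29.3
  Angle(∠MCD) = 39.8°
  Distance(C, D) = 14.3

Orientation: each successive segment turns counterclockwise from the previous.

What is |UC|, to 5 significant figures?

60.623

∠ZWM = 124.3° gives WM at -95.200° from the x-axis; with |WM| = 23.5, M = (-6.5522, -38.337). ∠WMC = 129.4° gives MC at -44.600° from the x-axis; with |MC| = 29.3, C = (14.310, -58.910). Then |UC| = |C − U| = 60.623.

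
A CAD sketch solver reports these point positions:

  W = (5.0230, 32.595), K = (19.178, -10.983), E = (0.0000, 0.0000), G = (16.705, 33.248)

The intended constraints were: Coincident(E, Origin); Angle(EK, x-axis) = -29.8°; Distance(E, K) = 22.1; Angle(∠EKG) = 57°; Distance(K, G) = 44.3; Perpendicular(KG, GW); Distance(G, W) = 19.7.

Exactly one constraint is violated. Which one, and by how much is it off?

Distance(G, W) = 19.7 — off by 8.00.

E = (0.00, 0.00) ✓; EK at -29.80° ✓; |EK| = 22.10 ✓; ∠EKG = 57.00° ✓; |KG| = 44.30 ✓; ∠(KG, GW) = 90.00° ✓; |GW| = 11.70 ✗.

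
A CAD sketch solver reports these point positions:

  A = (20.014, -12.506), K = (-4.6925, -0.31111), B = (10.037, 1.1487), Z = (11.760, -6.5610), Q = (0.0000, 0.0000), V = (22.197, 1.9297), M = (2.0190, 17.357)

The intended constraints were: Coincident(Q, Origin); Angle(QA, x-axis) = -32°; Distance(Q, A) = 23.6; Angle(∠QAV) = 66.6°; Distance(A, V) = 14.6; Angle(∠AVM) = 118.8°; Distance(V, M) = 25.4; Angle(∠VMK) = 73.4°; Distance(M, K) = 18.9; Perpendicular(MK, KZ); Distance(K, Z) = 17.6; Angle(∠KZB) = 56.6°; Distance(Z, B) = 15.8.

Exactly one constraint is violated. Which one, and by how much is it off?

Distance(Z, B) = 15.8 — off by 7.90.

Q = (0.00, 0.00) ✓; QA at -32.00° ✓; |QA| = 23.60 ✓; ∠QAV = 66.60° ✓; |AV| = 14.60 ✓; ∠AVM = 118.8° ✓; |VM| = 25.40 ✓; ∠VMK = 73.40° ✓; |MK| = 18.90 ✓; ∠(MK, KZ) = 90.00° ✓; |KZ| = 17.60 ✓; ∠KZB = 56.60° ✓; |ZB| = 7.900 ✗.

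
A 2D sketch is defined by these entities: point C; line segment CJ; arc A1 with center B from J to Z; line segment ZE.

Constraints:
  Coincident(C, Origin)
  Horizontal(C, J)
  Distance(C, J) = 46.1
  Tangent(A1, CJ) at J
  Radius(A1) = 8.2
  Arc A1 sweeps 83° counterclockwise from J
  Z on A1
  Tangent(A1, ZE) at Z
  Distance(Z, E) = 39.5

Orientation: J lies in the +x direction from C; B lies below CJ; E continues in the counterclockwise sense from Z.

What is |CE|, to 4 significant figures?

57.03

C is at the origin; CJ is horizontal with |CJ| = 46.1 and J on the +x side, so J = (46.10, 0.000). A1 meets CJ tangentially, so BJ is at right angles to CJ, so B = J + (0, -8.2) = (46.10, -8.200). On A1, J sits at bearing 90° from B; an 83° counterclockwise sweep puts Z at bearing 173°, so Z = B + 8.2·(cos 173°, sin 173°) = (37.96, -7.201). A1 meets ZE tangentially, so BZ is at right angles to ZE, so ZE runs along (−sin 173°, cos 173°); with |ZE| = 39.5, E = (33.15, -46.41). Then |CE| = |E − C| = 57.03.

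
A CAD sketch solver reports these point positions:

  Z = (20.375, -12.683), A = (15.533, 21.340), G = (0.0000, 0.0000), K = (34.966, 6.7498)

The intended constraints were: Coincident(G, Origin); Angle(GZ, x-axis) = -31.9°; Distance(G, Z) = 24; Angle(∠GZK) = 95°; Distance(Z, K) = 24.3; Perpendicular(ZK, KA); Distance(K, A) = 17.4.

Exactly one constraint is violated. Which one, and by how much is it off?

Distance(K, A) = 17.4 — off by 6.90.

G = (0.00, 0.00) ✓; GZ at -31.90° ✓; |GZ| = 24.00 ✓; ∠GZK = 95.00° ✓; |ZK| = 24.30 ✓; ∠(ZK, KA) = 90.00° ✓; |KA| = 24.30 ✗.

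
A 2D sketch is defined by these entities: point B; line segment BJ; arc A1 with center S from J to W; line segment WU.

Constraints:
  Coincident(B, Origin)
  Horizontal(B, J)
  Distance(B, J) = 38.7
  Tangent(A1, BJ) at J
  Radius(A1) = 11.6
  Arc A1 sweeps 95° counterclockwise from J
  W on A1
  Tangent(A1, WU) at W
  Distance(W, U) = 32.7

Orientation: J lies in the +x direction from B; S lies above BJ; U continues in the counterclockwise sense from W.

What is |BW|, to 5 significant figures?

51.814

A1 meets BJ tangentially, so SJ is at right angles to BJ, so S = J + (0, 11.6) = (38.700, 11.600). On A1, J sits at bearing -90° from S; a 95° counterclockwise sweep puts W at bearing 5°, so W = S + 11.6·(cos 5°, sin 5°) = (50.256, 12.611). Then |BW| = |W − B| = 51.814.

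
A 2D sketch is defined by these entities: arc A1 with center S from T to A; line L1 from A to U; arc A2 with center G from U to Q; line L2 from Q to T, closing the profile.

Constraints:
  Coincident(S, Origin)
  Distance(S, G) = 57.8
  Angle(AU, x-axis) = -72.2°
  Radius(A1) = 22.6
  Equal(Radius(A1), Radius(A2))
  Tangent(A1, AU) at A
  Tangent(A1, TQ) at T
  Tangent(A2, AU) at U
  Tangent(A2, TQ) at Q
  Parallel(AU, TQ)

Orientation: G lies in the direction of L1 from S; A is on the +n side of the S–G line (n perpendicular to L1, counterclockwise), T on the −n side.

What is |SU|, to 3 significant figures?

62.1

The slot axis is L1's direction at -72.2°, so u = (cos -72.2°, sin -72.2°) = (0.306, -0.952) and n = (−sin -72.2°, cos -72.2°) = (0.952, 0.306). S is at the origin and G lies 57.8 along u from S, so G = 57.8·u = (17.7, -55.0). Tangency of A1 to both parallel lines with radius 22.6 puts A and T at S ± 22.6·n: A = (21.5, 6.91), T = (-21.5, -6.91). Equal radii place U and Q the same way about G: U = G + 22.6·n = (39.2, -48.1), Q = G − 22.6·n = (-3.85, -61.9). Then |SU| = |U − S| = 62.1.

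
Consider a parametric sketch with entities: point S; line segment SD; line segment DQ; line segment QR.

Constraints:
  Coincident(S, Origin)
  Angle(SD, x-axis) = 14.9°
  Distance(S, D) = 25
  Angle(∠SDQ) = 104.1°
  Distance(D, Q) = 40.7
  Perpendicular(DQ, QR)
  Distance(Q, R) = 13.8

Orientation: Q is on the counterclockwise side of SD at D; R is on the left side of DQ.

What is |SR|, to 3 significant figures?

47.9

S is at the origin; SD runs at 14.9° with length 25.0, so D = 25.0·(cos 14.9°, sin 14.9°) = (24.2, 6.43). ∠SDQ = 104.1°, so DQ runs at 14.9° + (180° − 104.1°) = 90.8° from the x-axis; with |DQ| = 40.7, Q = D + 40.7·(cos 90.8°, sin 90.8°) = (23.6, 47.1). DQ ⟂ QR; with |QR| = 13.8 on the left of DQ, R = Q + 13.8·(-1.00, -0.0140) = (9.79, 46.9). Then |SR| = |R − S| = 47.9.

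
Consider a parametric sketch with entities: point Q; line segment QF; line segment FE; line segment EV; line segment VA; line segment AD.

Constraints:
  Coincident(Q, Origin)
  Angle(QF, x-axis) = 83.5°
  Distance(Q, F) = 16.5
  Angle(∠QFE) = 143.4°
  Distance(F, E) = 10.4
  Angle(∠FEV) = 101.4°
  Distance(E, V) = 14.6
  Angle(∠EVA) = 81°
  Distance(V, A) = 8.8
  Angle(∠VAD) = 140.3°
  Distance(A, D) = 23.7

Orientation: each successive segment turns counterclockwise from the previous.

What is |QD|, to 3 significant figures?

9.58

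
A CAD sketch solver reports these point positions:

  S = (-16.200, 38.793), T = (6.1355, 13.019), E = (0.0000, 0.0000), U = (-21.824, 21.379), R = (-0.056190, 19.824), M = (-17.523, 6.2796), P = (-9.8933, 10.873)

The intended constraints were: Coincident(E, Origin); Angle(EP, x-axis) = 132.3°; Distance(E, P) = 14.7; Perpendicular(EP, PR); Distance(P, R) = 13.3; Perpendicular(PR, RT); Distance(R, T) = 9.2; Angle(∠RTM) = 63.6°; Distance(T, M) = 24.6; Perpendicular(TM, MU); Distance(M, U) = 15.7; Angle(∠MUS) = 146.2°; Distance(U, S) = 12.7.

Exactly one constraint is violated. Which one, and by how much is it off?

Distance(U, S) = 12.7 — off by 5.60.

E = (0.00, 0.00) ✓; EP at 132.3° ✓; |EP| = 14.70 ✓; ∠(EP, PR) = 90.00° ✓; |PR| = 13.30 ✓; ∠(PR, RT) = 90.00° ✓; |RT| = 9.200 ✓; ∠RTM = 63.60° ✓; |TM| = 24.60 ✓; ∠(TM, MU) = 90.00° ✓; |MU| = 15.70 ✓; ∠MUS = 146.2° ✓; |US| = 18.30 ✗.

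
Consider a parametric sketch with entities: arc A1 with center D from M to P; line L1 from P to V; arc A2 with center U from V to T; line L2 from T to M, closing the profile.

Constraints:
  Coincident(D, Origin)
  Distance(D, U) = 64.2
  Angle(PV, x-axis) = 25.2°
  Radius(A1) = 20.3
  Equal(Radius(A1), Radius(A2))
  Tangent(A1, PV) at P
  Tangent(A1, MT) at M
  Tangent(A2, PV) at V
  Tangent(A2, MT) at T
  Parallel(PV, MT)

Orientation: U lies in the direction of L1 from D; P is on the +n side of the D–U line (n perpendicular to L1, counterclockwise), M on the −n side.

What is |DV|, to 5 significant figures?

67.333

The slot axis is L1's direction at 25.2°, so u = (cos 25.2°, sin 25.2°) = (0.90483, 0.42578) and n = (−sin 25.2°, cos 25.2°) = (-0.42578, 0.90483). D is at the origin and U lies 64.2 along u from D, so U = 64.2·u = (58.090, 27.335). Tangency of A1 to both parallel lines with radius 20.3 puts P and M at D ± 20.3·n: P = (-8.6433, 18.368), M = (8.6433, -18.368). Equal radii place V and T the same way about U: V = U + 20.3·n = (49.447, 45.703), T = U − 20.3·n = (66.733, 8.9670). Then |DV| = |V − D| = 67.333.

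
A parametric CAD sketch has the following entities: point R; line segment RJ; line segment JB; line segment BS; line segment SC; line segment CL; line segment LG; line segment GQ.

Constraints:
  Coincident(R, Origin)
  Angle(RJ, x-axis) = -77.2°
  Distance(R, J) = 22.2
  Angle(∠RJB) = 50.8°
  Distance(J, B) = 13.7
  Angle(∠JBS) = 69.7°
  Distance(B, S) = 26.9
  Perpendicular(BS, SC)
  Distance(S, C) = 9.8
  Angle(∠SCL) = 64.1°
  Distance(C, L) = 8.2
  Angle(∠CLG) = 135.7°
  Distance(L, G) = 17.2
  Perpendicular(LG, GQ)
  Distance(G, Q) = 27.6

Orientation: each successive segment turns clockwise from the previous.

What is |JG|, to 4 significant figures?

24.50

R is at the origin; RJ runs at -77.2° with length 22.2, so J = (4.918, -21.65). ∠RJB = 50.8° gives JB at 153.6° from the x-axis; with |JB| = 13.7, B = (-7.353, -15.56). ∠JBS = 69.7° gives BS at 43.30° from the x-axis; with |BS| = 26.9, S = (12.22, 2.892). BS is perpendicular to SC, so SC runs at -46.70°; with |SC| = 9.8, C = (18.95, -4.240). ∠SCL = 64.1° gives CL at -162.6° from the x-axis; with |CL| = 8.2, L = (11.12, -6.693). ∠CLG = 135.7° gives LG at 153.1° from the x-axis; with |LG| = 17.2, G = (-4.218, 1.089). Then |JG| = |G − J| = 24.50.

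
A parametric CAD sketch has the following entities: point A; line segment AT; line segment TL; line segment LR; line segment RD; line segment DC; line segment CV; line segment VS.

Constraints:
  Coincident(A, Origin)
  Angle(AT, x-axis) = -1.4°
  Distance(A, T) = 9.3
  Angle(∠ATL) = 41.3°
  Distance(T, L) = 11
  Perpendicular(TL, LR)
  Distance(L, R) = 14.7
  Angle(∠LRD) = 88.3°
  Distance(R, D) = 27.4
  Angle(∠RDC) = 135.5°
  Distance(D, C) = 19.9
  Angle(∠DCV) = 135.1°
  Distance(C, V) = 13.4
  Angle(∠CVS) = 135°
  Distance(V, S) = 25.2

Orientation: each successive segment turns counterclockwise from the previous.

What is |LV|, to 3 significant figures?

43.2

A is at the origin; AT runs at -1.4° with length 9.3, so T = (9.30, -0.227). ∠ATL = 41.3° gives TL at 137° from the x-axis; with |TL| = 11.0, L = (1.21, 7.23). TL ⟂ LR, so LR runs at -133°; with |LR| = 14.7, R = (-8.76, -3.57). ∠LRD = 88.3° gives RD at -41.0° from the x-axis; with |RD| = 27.4, D = (11.9, -21.5). ∠RDC = 135.5° gives DC at 3.50° from the x-axis; with |DC| = 19.9, C = (31.8, -20.3). ∠DCV = 135.1° gives CV at 48.4° from the x-axis; with |CV| = 13.4, V = (40.7, -10.3). Then |LV| = |V − L| = 43.2.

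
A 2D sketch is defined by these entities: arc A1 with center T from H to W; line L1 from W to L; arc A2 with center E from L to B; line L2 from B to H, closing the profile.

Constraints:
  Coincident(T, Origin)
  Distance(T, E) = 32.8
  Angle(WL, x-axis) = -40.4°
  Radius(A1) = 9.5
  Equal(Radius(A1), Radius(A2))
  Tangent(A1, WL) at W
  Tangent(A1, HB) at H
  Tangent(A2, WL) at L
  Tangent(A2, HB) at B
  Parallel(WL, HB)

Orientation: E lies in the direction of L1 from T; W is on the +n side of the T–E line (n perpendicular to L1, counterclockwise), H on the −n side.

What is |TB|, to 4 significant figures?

34.15

The slot axis is L1's direction at -40.4°, so u = (cos -40.4°, sin -40.4°) = (0.7615, -0.6481) and n = (−sin -40.4°, cos -40.4°) = (0.6481, 0.7615). T is at the origin and E lies 32.8 along u from T, so E = 32.8·u = (24.98, -21.26). Tangency of A1 to both parallel lines with radius 9.5 puts W and H at T ± 9.5·n: W = (6.157, 7.235), H = (-6.157, -7.235). Equal radii place L and B the same way about E: L = E + 9.5·n = (31.14, -14.02), B = E − 9.5·n = (18.82, -28.49). Then |TB| = |B − T| = 34.15.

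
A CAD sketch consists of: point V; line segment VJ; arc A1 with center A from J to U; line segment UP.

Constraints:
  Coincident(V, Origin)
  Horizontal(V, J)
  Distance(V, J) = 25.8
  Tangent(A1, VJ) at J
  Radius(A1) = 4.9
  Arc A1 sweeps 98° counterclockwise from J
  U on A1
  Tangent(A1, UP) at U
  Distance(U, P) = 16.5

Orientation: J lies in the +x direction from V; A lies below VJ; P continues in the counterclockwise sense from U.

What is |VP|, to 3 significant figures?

32.0

V is at the origin; VJ is horizontal with |VJ| = 25.8 and J on the +x side, so J = (25.8, 0.00). Since A1 is tangent to VJ there, AJ ⟂ VJ, so A = J + (0, -4.9) = (25.8, -4.90). On A1, J sits at bearing 90° from A; a 98° counterclockwise sweep puts U at bearing 188°, so U = A + 4.9·(cos 188°, sin 188°) = (20.9, -5.58). Tangency of A1 to UP means the radius AU is perpendicular to UP, so UP runs along (−sin 188°, cos 188°); with |UP| = 16.5, P = (23.2, -21.9). Then |VP| = |P − V| = 32.0.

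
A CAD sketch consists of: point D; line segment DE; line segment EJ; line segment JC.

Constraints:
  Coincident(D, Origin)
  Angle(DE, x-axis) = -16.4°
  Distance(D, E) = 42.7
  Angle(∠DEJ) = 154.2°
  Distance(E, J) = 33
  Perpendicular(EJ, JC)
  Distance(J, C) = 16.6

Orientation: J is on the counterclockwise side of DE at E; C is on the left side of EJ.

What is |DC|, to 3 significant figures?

71.5

∠DEJ = 154.2°, so EJ runs at -16.4° + (180° − 154.2°) = 9.40° from the x-axis; with |EJ| = 33.0, J = E + 33.0·(cos 9.40°, sin 9.40°) = (73.5, -6.67). EJ is perpendicular to JC; with |JC| = 16.6 on the left of EJ, C = J + 16.6·(-0.163, 0.987) = (70.8, 9.71). Then |DC| = |C − D| = 71.5.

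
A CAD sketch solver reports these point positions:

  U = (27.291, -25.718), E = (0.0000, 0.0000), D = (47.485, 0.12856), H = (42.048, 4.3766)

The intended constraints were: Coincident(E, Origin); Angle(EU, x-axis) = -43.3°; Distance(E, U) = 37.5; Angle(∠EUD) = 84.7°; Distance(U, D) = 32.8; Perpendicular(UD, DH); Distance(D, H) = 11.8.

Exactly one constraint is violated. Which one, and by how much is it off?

Distance(D, H) = 11.8 — off by 4.90.

E = (0.00, 0.00) ✓; EU at -43.30° ✓; |EU| = 37.50 ✓; ∠EUD = 84.70° ✓; |UD| = 32.80 ✓; ∠(UD, DH) = 90.00° ✓; |DH| = 6.900 ✗.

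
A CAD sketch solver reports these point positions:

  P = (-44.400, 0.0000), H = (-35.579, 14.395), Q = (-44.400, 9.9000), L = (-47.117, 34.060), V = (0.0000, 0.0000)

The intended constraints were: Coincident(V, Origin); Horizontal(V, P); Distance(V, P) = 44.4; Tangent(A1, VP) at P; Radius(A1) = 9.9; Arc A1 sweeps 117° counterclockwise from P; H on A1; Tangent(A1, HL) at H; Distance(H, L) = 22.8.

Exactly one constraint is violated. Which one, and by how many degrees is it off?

Tangent(A1, HL) at H — off by 3.40°.

V = (0.00, 0.00) ✓; V.y = 0.00, P.y = 0.00 ✓; |VP| = 44.40 ✓; ∠(QP, PV) = 90.00° ✓; |QP| = 9.900 ✓; bearing(Q→H) − bearing(Q→P) = 117.0° ✓; |QH| = 9.900 ✓; ∠(QH, HL) = 86.60° ✗; |HL| = 22.80 ✓.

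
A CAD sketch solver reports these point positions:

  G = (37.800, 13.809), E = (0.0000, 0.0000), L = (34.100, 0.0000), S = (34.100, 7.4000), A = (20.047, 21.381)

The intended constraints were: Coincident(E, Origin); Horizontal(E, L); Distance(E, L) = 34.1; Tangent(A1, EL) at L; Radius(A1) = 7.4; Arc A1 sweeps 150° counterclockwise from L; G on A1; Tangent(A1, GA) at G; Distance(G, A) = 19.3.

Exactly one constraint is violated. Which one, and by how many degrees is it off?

Tangent(A1, GA) at G — off by 6.90°.

E = (0.00, 0.00) ✓; E.y = 0.00, L.y = 0.00 ✓; |EL| = 34.10 ✓; ∠(SL, LE) = 90.00° ✓; |SL| = 7.400 ✓; bearing(S→G) − bearing(S→L) = 150.0° ✓; |SG| = 7.400 ✓; ∠(SG, GA) = 83.10° ✗; |GA| = 19.30 ✓.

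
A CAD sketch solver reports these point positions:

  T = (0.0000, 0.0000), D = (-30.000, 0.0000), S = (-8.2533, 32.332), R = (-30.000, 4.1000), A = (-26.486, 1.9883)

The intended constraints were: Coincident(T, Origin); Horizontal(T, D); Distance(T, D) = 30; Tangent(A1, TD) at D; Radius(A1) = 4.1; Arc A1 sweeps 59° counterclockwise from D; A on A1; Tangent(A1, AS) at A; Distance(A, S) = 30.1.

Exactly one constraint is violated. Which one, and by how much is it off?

Distance(A, S) = 30.1 — off by 5.30.

T = (0.00, 0.00) ✓; T.y = 0.00, D.y = 0.00 ✓; |TD| = 30.00 ✓; ∠(RD, DT) = 90.00° ✓; |RD| = 4.100 ✓; bearing(R→A) − bearing(R→D) = 59.00° ✓; |RA| = 4.100 ✓; ∠(RA, AS) = 90.00° ✓; |AS| = 35.40 ✗.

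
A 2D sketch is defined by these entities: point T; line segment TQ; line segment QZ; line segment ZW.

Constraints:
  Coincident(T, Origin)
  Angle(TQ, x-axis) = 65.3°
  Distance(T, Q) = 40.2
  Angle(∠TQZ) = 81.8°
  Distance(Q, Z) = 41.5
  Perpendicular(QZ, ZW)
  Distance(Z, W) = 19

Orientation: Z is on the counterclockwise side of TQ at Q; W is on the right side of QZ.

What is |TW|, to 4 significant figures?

68.81

∠TQZ = 81.8°, so QZ runs at 65.3° + (180° − 81.8°) = 163.5° from the x-axis; with |QZ| = 41.5, Z = Q + 41.5·(cos 163.5°, sin 163.5°) = (-22.99, 48.31). The perpendicularity gives ZW at right angles to QZ; with |ZW| = 19.0 on the right of QZ, W = Z + 19.0·(0.2840, 0.9588) = (-17.60, 66.53). Then |TW| = |W − T| = 68.81.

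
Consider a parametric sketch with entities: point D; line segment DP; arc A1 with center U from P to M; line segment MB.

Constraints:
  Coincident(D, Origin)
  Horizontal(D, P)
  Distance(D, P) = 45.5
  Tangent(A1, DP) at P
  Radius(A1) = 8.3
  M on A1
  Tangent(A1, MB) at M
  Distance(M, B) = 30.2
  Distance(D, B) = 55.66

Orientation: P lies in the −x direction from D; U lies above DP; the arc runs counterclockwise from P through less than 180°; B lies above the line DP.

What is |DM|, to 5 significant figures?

38.291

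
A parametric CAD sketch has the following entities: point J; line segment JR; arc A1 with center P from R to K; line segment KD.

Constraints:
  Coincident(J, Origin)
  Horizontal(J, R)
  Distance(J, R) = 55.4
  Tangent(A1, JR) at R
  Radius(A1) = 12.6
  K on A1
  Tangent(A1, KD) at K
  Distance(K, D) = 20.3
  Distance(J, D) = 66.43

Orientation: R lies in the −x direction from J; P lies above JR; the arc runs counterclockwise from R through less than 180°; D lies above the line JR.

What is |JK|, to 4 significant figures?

48.71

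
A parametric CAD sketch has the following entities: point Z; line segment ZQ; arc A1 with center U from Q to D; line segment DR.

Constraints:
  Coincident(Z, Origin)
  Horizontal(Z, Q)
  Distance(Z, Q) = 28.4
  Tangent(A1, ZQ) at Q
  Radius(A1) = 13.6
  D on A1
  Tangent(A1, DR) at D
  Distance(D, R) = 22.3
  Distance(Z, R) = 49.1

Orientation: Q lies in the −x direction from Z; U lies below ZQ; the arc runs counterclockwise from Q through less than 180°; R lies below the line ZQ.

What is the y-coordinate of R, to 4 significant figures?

-39.72

Z is at the origin; Z and Q share the same y with |ZQ| = 28.4 and Q on the −x side, so Q = (-28.40, 0.000). Since A1 is tangent to ZQ there, UQ ⟂ ZQ, so U = Q + (0, -13.6) = (-28.40, -13.60). Since UD ⟂ DR (tangency), |UR| = √(13.6² + 22.3²) = 26.12 regardless of where D sits on A1. So R lies on both circle(Z, 49.1) and circle(U, 26.12); the below-ZQ intersection is R = (-28.87, -39.72). D is the foot of the tangent from R: D = (-40.14, -20.47).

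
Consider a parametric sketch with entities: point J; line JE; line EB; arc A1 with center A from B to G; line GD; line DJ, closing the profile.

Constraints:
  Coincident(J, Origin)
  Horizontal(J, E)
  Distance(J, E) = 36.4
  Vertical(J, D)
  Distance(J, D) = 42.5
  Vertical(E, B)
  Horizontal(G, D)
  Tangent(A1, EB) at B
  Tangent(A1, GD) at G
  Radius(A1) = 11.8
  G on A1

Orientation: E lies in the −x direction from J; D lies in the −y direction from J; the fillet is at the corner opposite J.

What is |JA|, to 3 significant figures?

39.3

JD is vertical with |JD| = 42.5 and D on the −y side, so D = (0.00, -42.5). The virtual corner opposite J is at (-36.4, -42.5). Since A1 is tangent to EB there, AB ⟂ EB and A1 meets GD tangentially, so AG is at right angles to GD, with radius 11.8, so the center A sits 11.8 in from both sides at A = (-24.6, -30.7). Then |JA| = |A − J| = 39.3.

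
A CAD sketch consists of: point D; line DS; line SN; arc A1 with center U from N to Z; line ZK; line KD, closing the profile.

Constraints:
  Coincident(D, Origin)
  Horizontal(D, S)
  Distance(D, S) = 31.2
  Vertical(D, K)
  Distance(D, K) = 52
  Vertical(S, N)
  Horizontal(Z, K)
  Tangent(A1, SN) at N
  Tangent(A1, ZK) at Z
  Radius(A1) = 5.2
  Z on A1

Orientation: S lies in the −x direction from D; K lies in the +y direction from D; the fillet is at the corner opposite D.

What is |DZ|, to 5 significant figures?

58.138

The virtual corner opposite D is at (-31.200, 52.000). Tangency of A1 to SN means the radius UN is perpendicular to SN and the tangent condition forces UZ to be normal to ZK, with radius 5.2, so the center U sits 5.2 in from both sides at U = (-26.000, 46.800). That places the tangent points at N = (-31.200, 46.800) on SN and Z = (-26.000, 52.000) on ZK. Then |DZ| = |Z − D| = 58.138.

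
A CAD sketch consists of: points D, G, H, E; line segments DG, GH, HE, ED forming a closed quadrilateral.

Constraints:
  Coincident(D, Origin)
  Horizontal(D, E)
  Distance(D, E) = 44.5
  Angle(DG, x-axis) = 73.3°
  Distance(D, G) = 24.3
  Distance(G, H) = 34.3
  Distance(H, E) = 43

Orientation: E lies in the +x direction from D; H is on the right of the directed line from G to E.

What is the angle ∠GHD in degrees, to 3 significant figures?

21.8°

D is at the origin; D and E share the same y with |DE| = 44.5 and E in +x, so E = (44.5, 0). DG runs at 73.3° with |DG| = 24.3, so G = (6.98, 23.3). H is determined by |GH| = 34.3 and |HE| = 43.0 together: it lies at the intersection of circle(G, 34.3) and circle(E, 43.0). With |GE| = 44.2, the foot of the radical line on GE is 14.5 from G and the perpendicular offset is √(34.3² − 14.5²) = 31.1. Taking the right-of-GE solution: H = (2.87, -10.8).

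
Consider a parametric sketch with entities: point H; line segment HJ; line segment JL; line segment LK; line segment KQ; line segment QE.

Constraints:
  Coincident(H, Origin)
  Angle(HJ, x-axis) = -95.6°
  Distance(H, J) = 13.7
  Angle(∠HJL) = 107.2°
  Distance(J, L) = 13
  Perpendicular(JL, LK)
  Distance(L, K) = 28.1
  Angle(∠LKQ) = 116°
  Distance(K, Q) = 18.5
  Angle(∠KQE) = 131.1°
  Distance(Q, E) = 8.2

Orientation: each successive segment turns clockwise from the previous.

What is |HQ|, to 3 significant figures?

23.1

H is at the origin; HJ runs at -95.6° with length 13.7, so J = (-1.34, -13.6). ∠HJL = 107.2° gives JL at -168° from the x-axis; with |JL| = 13.0, L = (-14.1, -16.2). JL is perpendicular to LK, so LK runs at 102°; with |LK| = 28.1, K = (-19.7, 11.3). ∠LKQ = 116.0° gives KQ at 37.6° from the x-axis; with |KQ| = 18.5, Q = (-5.06, 22.6). Then |HQ| = |Q − H| = 23.1.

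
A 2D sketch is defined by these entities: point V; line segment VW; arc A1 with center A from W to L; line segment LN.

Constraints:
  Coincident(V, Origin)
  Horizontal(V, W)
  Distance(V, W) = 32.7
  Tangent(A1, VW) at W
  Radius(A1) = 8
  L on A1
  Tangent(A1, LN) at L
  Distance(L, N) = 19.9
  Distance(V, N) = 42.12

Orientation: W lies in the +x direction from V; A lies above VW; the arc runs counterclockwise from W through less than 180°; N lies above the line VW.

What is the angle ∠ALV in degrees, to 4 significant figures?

11.90°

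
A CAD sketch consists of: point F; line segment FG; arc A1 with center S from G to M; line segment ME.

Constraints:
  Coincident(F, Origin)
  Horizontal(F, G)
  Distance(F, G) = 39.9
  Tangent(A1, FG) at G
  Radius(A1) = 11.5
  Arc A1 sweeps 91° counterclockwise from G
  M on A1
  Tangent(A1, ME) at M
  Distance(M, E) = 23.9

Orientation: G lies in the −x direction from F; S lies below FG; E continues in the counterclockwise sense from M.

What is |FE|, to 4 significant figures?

62.18

F is at the origin; FG is horizontal with |FG| = 39.9 and G on the −x side, so G = (-39.90, 0.000). Tangency of A1 to FG means the radius SG is perpendicular to FG, so S = G + (0, -11.5) = (-39.90, -11.50). On A1, G sits at bearing 90° from S; a 91° counterclockwise sweep puts M at bearing 181°, so M = S + 11.5·(cos 181°, sin 181°) = (-51.40, -11.70). Since A1 is tangent to ME there, SM ⟂ ME, so ME runs along (−sin 181°, cos 181°); with |ME| = 23.9, E = (-50.98, -35.60). Then |FE| = |E − F| = 62.18.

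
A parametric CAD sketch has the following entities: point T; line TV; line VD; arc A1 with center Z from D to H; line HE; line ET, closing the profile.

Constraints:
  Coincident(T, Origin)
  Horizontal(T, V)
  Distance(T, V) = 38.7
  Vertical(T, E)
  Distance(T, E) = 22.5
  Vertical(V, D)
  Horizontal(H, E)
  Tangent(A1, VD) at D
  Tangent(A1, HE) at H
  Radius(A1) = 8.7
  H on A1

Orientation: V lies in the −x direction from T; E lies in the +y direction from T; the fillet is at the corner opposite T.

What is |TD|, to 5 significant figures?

41.087

T is at the origin; TV is horizontal with |TV| = 38.7 and V on the −x side, so V = (-38.700, 0.0000). T and E share the same x with |TE| = 22.5 and E on the +y side, so E = (0.0000, 22.500). The virtual corner opposite T is at (-38.700, 22.500). Tangency of A1 to VD means the radius ZD is perpendicular to VD and A1 meets HE tangentially, so ZH is at right angles to HE, with radius 8.7, so the center Z sits 8.7 in from both sides at Z = (-30.000, 13.800). That places the tangent points at D = (-38.700, 13.800) on VD and H = (-30.000, 22.500) on HE. Then |TD| = |D − T| = 41.087.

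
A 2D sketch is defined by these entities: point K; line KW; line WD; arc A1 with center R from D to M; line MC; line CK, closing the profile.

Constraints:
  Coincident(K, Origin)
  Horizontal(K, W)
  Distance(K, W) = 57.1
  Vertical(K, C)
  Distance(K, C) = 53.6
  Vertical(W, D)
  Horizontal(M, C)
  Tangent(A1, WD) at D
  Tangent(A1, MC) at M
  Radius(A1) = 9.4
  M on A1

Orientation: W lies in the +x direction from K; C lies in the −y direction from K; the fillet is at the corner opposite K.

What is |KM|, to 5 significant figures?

71.751

The virtual corner opposite K is at (57.100, -53.600). A1 meets WD tangentially, so RD is at right angles to WD and since A1 is tangent to MC there, RM ⟂ MC, with radius 9.4, so the center R sits 9.4 in from both sides at R = (47.700, -44.200). That places the tangent points at D = (57.100, -44.200) on WD and M = (47.700, -53.600) on MC. Then |KM| = |M − K| = 71.751.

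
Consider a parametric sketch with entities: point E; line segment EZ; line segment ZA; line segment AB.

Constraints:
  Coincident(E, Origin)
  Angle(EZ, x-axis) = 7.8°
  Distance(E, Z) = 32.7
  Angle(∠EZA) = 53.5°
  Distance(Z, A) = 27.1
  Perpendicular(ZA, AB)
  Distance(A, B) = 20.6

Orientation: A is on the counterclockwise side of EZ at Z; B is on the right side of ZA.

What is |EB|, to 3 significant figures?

47.5

∠EZA = 53.5°, so ZA runs at 7.8° + (180° − 53.5°) = 134° from the x-axis; with |ZA| = 27.1, A = Z + 27.1·(cos 134°, sin 134°) = (13.5, 23.8). The perpendicularity gives AB at right angles to ZA; with |AB| = 20.6 on the right of ZA, B = A + 20.6·(0.716, 0.698) = (28.2, 38.2). Then |EB| = |B − E| = 47.5.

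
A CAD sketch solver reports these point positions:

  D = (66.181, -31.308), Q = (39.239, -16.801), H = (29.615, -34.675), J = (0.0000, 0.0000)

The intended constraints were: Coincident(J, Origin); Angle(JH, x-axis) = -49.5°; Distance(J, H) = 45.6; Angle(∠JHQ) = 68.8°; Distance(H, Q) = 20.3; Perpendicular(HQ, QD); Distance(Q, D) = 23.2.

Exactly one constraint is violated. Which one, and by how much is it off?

Distance(Q, D) = 23.2 — off by 7.40.

J = (0.00, 0.00) ✓; JH at -49.50° ✓; |JH| = 45.60 ✓; ∠JHQ = 68.80° ✓; |HQ| = 20.30 ✓; ∠(HQ, QD) = 90.00° ✓; |QD| = 30.60 ✗.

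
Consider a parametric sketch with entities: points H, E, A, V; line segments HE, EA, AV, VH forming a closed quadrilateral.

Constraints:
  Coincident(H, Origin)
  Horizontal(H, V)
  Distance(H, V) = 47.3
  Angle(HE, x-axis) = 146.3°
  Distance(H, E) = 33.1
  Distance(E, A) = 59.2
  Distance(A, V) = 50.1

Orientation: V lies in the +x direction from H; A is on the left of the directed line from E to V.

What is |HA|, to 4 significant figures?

51.65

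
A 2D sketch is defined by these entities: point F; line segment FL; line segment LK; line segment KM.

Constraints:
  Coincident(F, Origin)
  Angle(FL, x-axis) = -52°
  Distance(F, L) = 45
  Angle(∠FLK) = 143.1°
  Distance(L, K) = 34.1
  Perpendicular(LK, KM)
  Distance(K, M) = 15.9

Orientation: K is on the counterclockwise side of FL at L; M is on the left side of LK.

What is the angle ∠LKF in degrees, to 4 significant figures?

21.08°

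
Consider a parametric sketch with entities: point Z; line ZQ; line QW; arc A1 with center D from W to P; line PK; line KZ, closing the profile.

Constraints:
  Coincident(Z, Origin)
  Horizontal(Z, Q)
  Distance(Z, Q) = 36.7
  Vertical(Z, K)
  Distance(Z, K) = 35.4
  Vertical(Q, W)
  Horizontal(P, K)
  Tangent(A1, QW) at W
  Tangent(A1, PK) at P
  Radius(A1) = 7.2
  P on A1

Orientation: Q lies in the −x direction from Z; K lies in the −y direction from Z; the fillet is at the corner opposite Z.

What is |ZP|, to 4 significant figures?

46.08

The virtual corner opposite Z is at (-36.70, -35.40). Tangency of A1 to QW means the radius DW is perpendicular to QW and since A1 is tangent to PK there, DP ⟂ PK, with radius 7.2, so the center D sits 7.2 in from both sides at D = (-29.50, -28.20). That places the tangent points at W = (-36.70, -28.20) on QW and P = (-29.50, -35.40) on PK. Then |ZP| = |P − Z| = 46.08.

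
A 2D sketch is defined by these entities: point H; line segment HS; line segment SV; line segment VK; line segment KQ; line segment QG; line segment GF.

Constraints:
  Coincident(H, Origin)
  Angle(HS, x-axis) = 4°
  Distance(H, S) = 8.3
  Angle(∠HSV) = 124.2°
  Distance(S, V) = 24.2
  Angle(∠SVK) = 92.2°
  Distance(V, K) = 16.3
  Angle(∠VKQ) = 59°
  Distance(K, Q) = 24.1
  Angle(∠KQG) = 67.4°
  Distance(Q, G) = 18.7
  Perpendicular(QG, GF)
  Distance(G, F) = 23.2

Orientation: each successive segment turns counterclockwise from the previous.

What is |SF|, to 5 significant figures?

34.636

H is at the origin; HS runs at 4.0° with length 8.3, so S = (8.2798, 0.57898). ∠HSV = 124.2° gives SV at 59.800° from the x-axis; with |SV| = 24.2, V = (20.453, 21.494). ∠SVK = 92.2° gives VK at 147.60° from the x-axis; with |VK| = 16.3, K = (6.6903, 30.228). ∠VKQ = 59.0° gives KQ at -91.400° from the x-axis; with |KQ| = 24.1, Q = (6.1015, 6.1356). ∠KQG = 67.4° gives QG at 21.200° from the x-axis; with |QG| = 18.7, G = (23.536, 12.898). QG ⟂ GF, so GF runs at 111.20°; with |GF| = 23.2, F = (15.146, 34.528). Then |SF| = |F − S| = 34.636.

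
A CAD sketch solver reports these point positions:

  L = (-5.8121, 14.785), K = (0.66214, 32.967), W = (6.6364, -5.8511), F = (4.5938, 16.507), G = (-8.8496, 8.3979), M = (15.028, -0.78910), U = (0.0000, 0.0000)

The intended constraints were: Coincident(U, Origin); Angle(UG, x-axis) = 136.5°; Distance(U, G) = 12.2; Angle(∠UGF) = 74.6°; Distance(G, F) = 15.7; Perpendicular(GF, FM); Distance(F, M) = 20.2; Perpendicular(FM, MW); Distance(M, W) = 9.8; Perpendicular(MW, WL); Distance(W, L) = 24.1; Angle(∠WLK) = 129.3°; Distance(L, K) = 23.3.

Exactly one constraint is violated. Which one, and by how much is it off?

Distance(L, K) = 23.3 — off by 4.00.

U = (0.00, 0.00) ✓; UG at 136.5° ✓; |UG| = 12.20 ✓; ∠UGF = 74.60° ✓; |GF| = 15.70 ✓; ∠(GF, FM) = 90.00° ✓; |FM| = 20.20 ✓; ∠(FM, MW) = 90.00° ✓; |MW| = 9.800 ✓; ∠(MW, WL) = 90.00° ✓; |WL| = 24.10 ✓; ∠WLK = 129.3° ✓; |LK| = 19.30 ✗.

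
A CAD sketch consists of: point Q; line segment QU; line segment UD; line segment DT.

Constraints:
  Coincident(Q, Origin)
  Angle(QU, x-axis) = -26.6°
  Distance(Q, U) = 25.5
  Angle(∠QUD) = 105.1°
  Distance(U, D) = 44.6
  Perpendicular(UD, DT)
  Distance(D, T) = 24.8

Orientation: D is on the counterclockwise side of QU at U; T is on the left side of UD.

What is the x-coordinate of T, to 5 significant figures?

33.954

Q is at the origin; QU runs at -26.6° with length 25.5, so U = 25.5·(cos -26.6°, sin -26.6°) = (22.801, -11.418). ∠QUD = 105.1°, so UD runs at -26.6° + (180° − 105.1°) = 48.300° from the x-axis; with |UD| = 44.6, D = U + 44.6·(cos 48.300°, sin 48.300°) = (52.470, 21.882). UD ⟂ DT; with |DT| = 24.8 on the left of UD, T = D + 24.8·(-0.74664, 0.66523) = (33.954, 38.380). So T.x = 33.954.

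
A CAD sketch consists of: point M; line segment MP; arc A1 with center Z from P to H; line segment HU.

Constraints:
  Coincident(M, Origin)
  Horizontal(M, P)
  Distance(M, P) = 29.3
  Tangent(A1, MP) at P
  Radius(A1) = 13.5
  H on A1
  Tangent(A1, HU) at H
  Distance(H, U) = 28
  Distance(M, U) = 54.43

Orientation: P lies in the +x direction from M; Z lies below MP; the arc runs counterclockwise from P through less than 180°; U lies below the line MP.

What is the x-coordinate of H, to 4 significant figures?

17.55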